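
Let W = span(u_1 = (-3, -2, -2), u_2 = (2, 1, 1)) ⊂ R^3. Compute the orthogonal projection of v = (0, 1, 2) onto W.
proj_W(v) = (0, 3/2, 3/2)

Set up U = [u_1 | ... | u_2] ∈ R^(3×2). The projector onto W = col(U) is P = U (U^T U)^(-1) U^T.
Compute U^T U =
  [17, -10]
  [-10, 6],
and U^T v = (-6, 3).
Solve U^T U · c = U^T v for the coefficients: c = (-3, -9/2). The projection is proj_W(v) = U c.
Check: (v - proj_W(v)) · u_1 = 0  (should be 0).
Check: (v - proj_W(v)) · u_2 = 0  (should be 0).
Result: proj_W(v) = (0, 3/2, 3/2).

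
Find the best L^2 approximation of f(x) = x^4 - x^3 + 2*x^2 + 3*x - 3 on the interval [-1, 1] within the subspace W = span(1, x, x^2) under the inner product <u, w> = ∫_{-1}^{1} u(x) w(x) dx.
g(x) = 20*x^2/7 + 12*x/5 - 108/35

The best approximation g ∈ W is the orthogonal projection of f onto W. Writing g = a_0 + a_1 x + a_2 x^2, the coefficients solve the normal equations G · a = b where
  G_{ij} = <φ_i, φ_j> and b_i = <f, φ_i>, with φ_0 = 1, φ_1 = x, φ_2 = x^2.
G =
  [2, 0, 2/3]
  [0, 2/3, 0]
  [2/3, 0, 2/5],
b = (-64/15, 8/5, -32/35).
Solving gives a_0 = -108/35, a_1 = 12/5, a_2 = 20/7, so
  g(x) = 20*x^2/7 + 12*x/5 - 108/35.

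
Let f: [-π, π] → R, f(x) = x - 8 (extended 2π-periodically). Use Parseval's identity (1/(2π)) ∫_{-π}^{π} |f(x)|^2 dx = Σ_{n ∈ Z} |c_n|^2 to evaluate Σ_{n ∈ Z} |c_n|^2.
Σ |c_n|^2 = π^2/3 + 64

Expand and integrate term by term over [-π, π]:
  ∫ (x)^2 dx = 1·(2π^3/3); ∫ 2·1·(-8)·x dx = 0 (odd integrand); ∫ (-8)^2 dx = 64·2π.
So (1/(2π)) ∫_{-π}^{π} (x - 8)^2 dx = 1π^2/3 + 64 = π^2/3 + 64.
Parseval ⇒ Σ |c_n|^2 = π^2/3 + 64.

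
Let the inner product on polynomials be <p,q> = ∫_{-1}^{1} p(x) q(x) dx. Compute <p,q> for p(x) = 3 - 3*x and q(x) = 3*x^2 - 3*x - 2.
<p,q> = 0

Expand the product: p(x)·q(x) = -9*x^3 + 18*x^2 - 3*x - 6.
∫_{-1}^{1} of each monomial x^k gives [2/(k+1) if k even, 0 if k odd]. Integrating term-by-term (or equivalently evaluating the antiderivative F(x) = -9*x^4/4 + 6*x^3 - 3*x^2/2 - 6*x at the endpoints):
  F(1) − F(−1) = -15/4 − (-15/4) = 0.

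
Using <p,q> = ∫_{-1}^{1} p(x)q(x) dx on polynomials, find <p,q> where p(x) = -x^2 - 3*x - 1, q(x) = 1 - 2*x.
<p,q> = 4/3

Expand the product: p(x)·q(x) = 2*x^3 + 5*x^2 - x - 1.
∫_{-1}^{1} of each monomial x^k gives [2/(k+1) if k even, 0 if k odd]. Integrating term-by-term (or equivalently evaluating the antiderivative F(x) = x^4/2 + 5*x^3/3 - x^2/2 - x at the endpoints):
  F(1) − F(−1) = 2/3 − (-2/3) = 4/3.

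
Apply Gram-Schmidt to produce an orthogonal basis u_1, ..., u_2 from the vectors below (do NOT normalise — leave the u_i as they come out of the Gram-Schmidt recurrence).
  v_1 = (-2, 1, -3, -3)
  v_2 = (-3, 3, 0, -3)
Orthogonal basis:
  u_1 = (-2, 1, -3, -3)
  u_2 = (-33/23, 51/23, 54/23, -15/23)

Apply the Gram-Schmidt recurrence
  u_1 = v_1
  u_i = v_i − Σ_{j<i} ((v_i · u_j) / (u_j · u_j)) · u_j.

Step by step this gives:
  u_1 = (-2, 1, -3, -3)
  u_2 = (-33/23, 51/23, 54/23, -15/23)

Orthogonality check:
  u_2 · u_1 = 0 (should be 0)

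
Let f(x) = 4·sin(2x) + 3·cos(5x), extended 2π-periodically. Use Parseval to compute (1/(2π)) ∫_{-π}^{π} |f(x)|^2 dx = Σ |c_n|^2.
Σ |c_n|^2 = 25/2

Expand |f|^2 and use orthogonality of {sin(nx), cos(mx)} on [-π, π]:
  ∫_{-π}^{π} sin(nx)^2 dx = π, ∫ cos(mx)^2 dx = π, and cross terms integrate to 0.
So ∫_{-π}^{π} f(x)^2 dx = 4^2 · π + 3^2 · π = (16 + 9)π.
Divide by 2π: (16 + 9)/2 = 25/2.
By Parseval, this equals Σ |c_n|^2.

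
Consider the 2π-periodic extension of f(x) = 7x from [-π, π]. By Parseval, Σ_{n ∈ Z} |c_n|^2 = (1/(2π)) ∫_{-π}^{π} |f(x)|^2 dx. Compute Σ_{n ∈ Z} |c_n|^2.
Σ |c_n|^2 = 49π^2/3

Expand and integrate term by term over [-π, π]:
  ∫ (7x)^2 dx = 49·(2π^3/3); ∫ 2·7·(0)·x dx = 0 (odd integrand); ∫ 0^2 dx = 0·2π.
So (1/(2π)) ∫_{-π}^{π} (7x)^2 dx = 49π^2/3 + 0 = 49π^2/3.
Parseval ⇒ Σ |c_n|^2 = 49π^2/3.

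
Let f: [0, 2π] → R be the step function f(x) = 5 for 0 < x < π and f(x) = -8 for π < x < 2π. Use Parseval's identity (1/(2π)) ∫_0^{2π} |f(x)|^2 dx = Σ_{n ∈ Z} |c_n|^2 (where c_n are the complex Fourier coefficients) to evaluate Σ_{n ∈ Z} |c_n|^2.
Σ |c_n|^2 = 89/2

Parseval equates the L^2 energy of f (normalised by 1/(2π)) with the ℓ^2 sum of its Fourier coefficients: (1/(2π)) ∫_0^{2π} |f|^2 = Σ |c_n|^2.
Compute the left side: (1/(2π)) [∫_0^π 5^2 dx + ∫_π^{2π} (-8)^2 dx] = (1/(2π)) · (25π + 64π) = (25 + 64)/2 = 89/2.
So Σ_{n ∈ Z} |c_n|^2 = 89/2.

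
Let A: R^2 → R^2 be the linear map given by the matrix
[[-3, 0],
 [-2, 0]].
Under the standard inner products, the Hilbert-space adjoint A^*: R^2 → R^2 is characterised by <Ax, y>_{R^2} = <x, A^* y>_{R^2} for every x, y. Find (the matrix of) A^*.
A^* = A^T =
[[-3, -2],
 [0, 0]]

For real matrices with standard dot products, the defining identity <Ax, y> = <x, A^* y> gives (Ax)^T y = x^T (A^*) y, i.e. x^T A^T y = x^T (A^*) y. Since this holds for all x, y, we must have A^* = A^T. Therefore
A^* =
[[-3, -2],
 [0, 0]].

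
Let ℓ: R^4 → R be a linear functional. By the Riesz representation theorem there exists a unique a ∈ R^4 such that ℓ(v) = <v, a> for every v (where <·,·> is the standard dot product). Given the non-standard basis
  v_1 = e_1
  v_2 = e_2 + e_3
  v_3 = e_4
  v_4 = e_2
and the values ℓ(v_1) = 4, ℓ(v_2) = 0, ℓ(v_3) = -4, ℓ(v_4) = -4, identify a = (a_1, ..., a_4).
a = (4, -4, 4, -4)

Write a = (a_1, ..., a_4) in the standard basis. For each basis vector v_i, ℓ(v_i) = <v_i, a> is a linear equation in the a_j's. Collect the n equations into a matrix system V a = ℓ, where row i of V is v_i (expressed in the standard basis). Since V is invertible (lower-triangular with 1s on the diagonal, up to permutation), solve by back-substitution:
  V =
[[1, 0, 0, 0],
 [0, 1, 1, 0],
 [0, 0, 0, 1],
 [0, 1, 0, 0]]
  V a = (4, 0, -4, -4)
Solving gives a = (4, -4, 4, -4).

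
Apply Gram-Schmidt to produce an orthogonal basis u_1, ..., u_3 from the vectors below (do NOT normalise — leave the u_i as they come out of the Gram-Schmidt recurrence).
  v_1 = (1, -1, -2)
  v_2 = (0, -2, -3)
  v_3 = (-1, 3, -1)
Orthogonal basis:
  u_1 = (1, -1, -2)
  u_2 = (-4/3, -2/3, -1/3)
  u_3 = (-6/7, 18/7, -12/7)

Apply the Gram-Schmidt recurrence
  u_1 = v_1
  u_i = v_i − Σ_{j<i} ((v_i · u_j) / (u_j · u_j)) · u_j.

Step by step this gives:
  u_1 = (1, -1, -2)
  u_2 = (-4/3, -2/3, -1/3)
  u_3 = (-6/7, 18/7, -12/7)

Orthogonality check:
  u_2 · u_1 = 0 (should be 0)
  u_3 · u_1 = 0 (should be 0)
  u_3 · u_2 = 0 (should be 0)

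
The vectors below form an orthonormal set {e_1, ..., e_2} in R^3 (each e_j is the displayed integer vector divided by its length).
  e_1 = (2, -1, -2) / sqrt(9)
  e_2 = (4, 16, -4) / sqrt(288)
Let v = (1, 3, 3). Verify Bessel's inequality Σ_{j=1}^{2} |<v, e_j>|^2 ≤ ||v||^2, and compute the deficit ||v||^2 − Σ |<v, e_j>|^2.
Σ |<v, e_j>|^2 = 11; ||v||^2 = 19; deficit = 8

Write each e_j = u_j / sqrt(<u_j, u_j>) where u_j is the displayed integer vector. Then <v, e_j> = <v, u_j> / sqrt(<u_j, u_j>), so |<v, e_j>|^2 = <v, u_j>^2 / <u_j, u_j>.
Coefficients: <v, e_1> = -7/sqrt(9), <v, e_2> = 40/sqrt(288).
Square and sum: Σ |<v, e_j>|^2 = 11.
Compute ||v||^2 = v·v = 19.
Deficit = 19 − 11 = 8 ≥ 0, confirming Bessel's inequality. (The deficit equals ||v − Σ <v,e_j> e_j||^2, the squared distance from v to span{e_j}.)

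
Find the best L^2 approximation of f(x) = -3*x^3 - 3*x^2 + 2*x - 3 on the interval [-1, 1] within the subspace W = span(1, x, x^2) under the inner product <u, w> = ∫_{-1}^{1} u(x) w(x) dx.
g(x) = -3*x^2 + x/5 - 3

The best approximation g ∈ W is the orthogonal projection of f onto W. Writing g = a_0 + a_1 x + a_2 x^2, the coefficients solve the normal equations G · a = b where
  G_{ij} = <φ_i, φ_j> and b_i = <f, φ_i>, with φ_0 = 1, φ_1 = x, φ_2 = x^2.
G =
  [2, 0, 2/3]
  [0, 2/3, 0]
  [2/3, 0, 2/5],
b = (-8, 2/15, -16/5).
Solving gives a_0 = -3, a_1 = 1/5, a_2 = -3, so
  g(x) = -3*x^2 + x/5 - 3.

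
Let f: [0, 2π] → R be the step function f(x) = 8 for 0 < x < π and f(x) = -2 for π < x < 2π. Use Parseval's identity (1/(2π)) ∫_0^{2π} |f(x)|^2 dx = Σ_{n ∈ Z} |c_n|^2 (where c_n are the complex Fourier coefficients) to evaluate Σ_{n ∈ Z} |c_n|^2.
Σ |c_n|^2 = 34

Parseval equates the L^2 energy of f (normalised by 1/(2π)) with the ℓ^2 sum of its Fourier coefficients: (1/(2π)) ∫_0^{2π} |f|^2 = Σ |c_n|^2.
Compute the left side: (1/(2π)) [∫_0^π 8^2 dx + ∫_π^{2π} (-2)^2 dx] = (1/(2π)) · (64π + 4π) = (64 + 4)/2 = 34.
So Σ_{n ∈ Z} |c_n|^2 = 34.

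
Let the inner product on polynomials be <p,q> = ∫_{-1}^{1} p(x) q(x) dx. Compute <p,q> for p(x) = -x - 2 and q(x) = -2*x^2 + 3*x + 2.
<p,q> = -22/3

Expand the product: p(x)·q(x) = 2*x^3 + x^2 - 8*x - 4.
∫_{-1}^{1} of each monomial x^k gives [2/(k+1) if k even, 0 if k odd]. Integrating term-by-term (or equivalently evaluating the antiderivative F(x) = x^4/2 + x^3/3 - 4*x^2 - 4*x at the endpoints):
  F(1) − F(−1) = -43/6 − (1/6) = -22/3.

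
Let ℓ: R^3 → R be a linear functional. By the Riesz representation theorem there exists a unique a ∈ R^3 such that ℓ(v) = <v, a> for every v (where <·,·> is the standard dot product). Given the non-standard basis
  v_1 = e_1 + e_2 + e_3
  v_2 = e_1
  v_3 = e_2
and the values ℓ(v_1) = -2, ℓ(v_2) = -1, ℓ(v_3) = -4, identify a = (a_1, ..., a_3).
a = (-1, -4, 3)

Write a = (a_1, ..., a_3) in the standard basis. For each basis vector v_i, ℓ(v_i) = <v_i, a> is a linear equation in the a_j's. Collect the n equations into a matrix system V a = ℓ, where row i of V is v_i (expressed in the standard basis). Since V is invertible (lower-triangular with 1s on the diagonal, up to permutation), solve by back-substitution:
  V =
[[1, 1, 1],
 [1, 0, 0],
 [0, 1, 0]]
  V a = (-2, -1, -4)
Solving gives a = (-1, -4, 3).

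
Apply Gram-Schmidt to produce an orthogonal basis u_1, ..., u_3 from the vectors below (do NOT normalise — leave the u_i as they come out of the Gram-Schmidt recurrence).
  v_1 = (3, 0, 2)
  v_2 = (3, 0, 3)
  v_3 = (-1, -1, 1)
Orthogonal basis:
  u_1 = (3, 0, 2)
  u_2 = (-6/13, 0, 9/13)
  u_3 = (0, -1, 0)

Apply the Gram-Schmidt recurrence
  u_1 = v_1
  u_i = v_i − Σ_{j<i} ((v_i · u_j) / (u_j · u_j)) · u_j.

Step by step this gives:
  u_1 = (3, 0, 2)
  u_2 = (-6/13, 0, 9/13)
  u_3 = (0, -1, 0)

Orthogonality check:
  u_2 · u_1 = 0 (should be 0)
  u_3 · u_1 = 0 (should be 0)
  u_3 · u_2 = 0 (should be 0)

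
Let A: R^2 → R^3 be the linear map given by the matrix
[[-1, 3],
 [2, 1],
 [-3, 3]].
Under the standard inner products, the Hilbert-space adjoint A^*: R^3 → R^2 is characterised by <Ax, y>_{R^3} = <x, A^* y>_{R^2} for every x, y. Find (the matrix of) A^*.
A^* = A^T =
[[-1, 2, -3],
 [3, 1, 3]]

For real matrices with standard dot products, the defining identity <Ax, y> = <x, A^* y> gives (Ax)^T y = x^T (A^*) y, i.e. x^T A^T y = x^T (A^*) y. Since this holds for all x, y, we must have A^* = A^T. Therefore
A^* =
[[-1, 2, -3],
 [3, 1, 3]].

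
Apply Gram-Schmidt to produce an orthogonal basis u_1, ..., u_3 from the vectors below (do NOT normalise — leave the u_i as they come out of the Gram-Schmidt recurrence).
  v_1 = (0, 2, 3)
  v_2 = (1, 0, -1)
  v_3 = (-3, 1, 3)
Orthogonal basis:
  u_1 = (0, 2, 3)
  u_2 = (1, 6/13, -4/13)
  u_3 = (-6/17, 9/17, -6/17)

Apply the Gram-Schmidt recurrence
  u_1 = v_1
  u_i = v_i − Σ_{j<i} ((v_i · u_j) / (u_j · u_j)) · u_j.

Step by step this gives:
  u_1 = (0, 2, 3)
  u_2 = (1, 6/13, -4/13)
  u_3 = (-6/17, 9/17, -6/17)

Orthogonality check:
  u_2 · u_1 = 0 (should be 0)
  u_3 · u_1 = 0 (should be 0)
  u_3 · u_2 = 0 (should be 0)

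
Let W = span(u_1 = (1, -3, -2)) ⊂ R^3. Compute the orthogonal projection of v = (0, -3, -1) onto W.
proj_W(v) = (11/14, -33/14, -11/7)

Set up U = [u_1 | ... | u_1] ∈ R^(3×1). The projector onto W = col(U) is P = U (U^T U)^(-1) U^T.
Compute U^T U =
  [14],
and U^T v = (11).
Solve U^T U · c = U^T v for the coefficients: c = (11/14). The projection is proj_W(v) = U c.
Check: (v - proj_W(v)) · u_1 = 0  (should be 0).
Result: proj_W(v) = (11/14, -33/14, -11/7).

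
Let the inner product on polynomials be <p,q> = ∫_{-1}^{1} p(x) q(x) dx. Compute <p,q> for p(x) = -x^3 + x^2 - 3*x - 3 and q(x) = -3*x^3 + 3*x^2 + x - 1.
<p,q> = 272/105

Expand the product: p(x)·q(x) = 3*x^6 - 6*x^5 + 11*x^4 + 2*x^3 - 13*x^2 + 3.
∫_{-1}^{1} of each monomial x^k gives [2/(k+1) if k even, 0 if k odd]. Integrating term-by-term (or equivalently evaluating the antiderivative F(x) = 3*x^7/7 - x^6 + 11*x^5/5 + x^4/2 - 13*x^3/3 + 3*x at the endpoints):
  F(1) − F(−1) = 167/210 − (-377/210) = 272/105.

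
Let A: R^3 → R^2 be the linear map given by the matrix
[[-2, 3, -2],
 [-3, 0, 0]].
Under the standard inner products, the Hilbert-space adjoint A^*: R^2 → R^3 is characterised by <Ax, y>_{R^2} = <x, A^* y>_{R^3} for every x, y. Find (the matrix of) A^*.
A^* = A^T =
[[-2, -3],
 [3, 0],
 [-2, 0]]

For real matrices with standard dot products, the defining identity <Ax, y> = <x, A^* y> gives (Ax)^T y = x^T (A^*) y, i.e. x^T A^T y = x^T (A^*) y. Since this holds for all x, y, we must have A^* = A^T. Therefore
A^* =
[[-2, -3],
 [3, 0],
 [-2, 0]].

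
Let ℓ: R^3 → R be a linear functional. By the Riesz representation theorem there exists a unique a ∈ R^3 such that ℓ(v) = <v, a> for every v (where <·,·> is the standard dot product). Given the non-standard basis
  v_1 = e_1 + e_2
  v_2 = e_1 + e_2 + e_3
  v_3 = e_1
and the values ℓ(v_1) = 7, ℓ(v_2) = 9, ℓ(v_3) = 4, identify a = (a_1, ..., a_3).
a = (4, 3, 2)

Write a = (a_1, ..., a_3) in the standard basis. For each basis vector v_i, ℓ(v_i) = <v_i, a> is a linear equation in the a_j's. Collect the n equations into a matrix system V a = ℓ, where row i of V is v_i (expressed in the standard basis). Since V is invertible (lower-triangular with 1s on the diagonal, up to permutation), solve by back-substitution:
  V =
[[1, 1, 0],
 [1, 1, 1],
 [1, 0, 0]]
  V a = (7, 9, 4)
Solving gives a = (4, 3, 2).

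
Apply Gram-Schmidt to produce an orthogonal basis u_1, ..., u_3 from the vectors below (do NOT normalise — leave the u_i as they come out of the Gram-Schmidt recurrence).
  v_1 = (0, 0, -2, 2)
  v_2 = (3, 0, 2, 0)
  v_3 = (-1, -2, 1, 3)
Orthogonal basis:
  u_1 = (0, 0, -2, 2)
  u_2 = (3, 0, 1, 1)
  u_3 = (-14/11, -2, 21/11, 21/11)

Apply the Gram-Schmidt recurrence
  u_1 = v_1
  u_i = v_i − Σ_{j<i} ((v_i · u_j) / (u_j · u_j)) · u_j.

Step by step this gives:
  u_1 = (0, 0, -2, 2)
  u_2 = (3, 0, 1, 1)
  u_3 = (-14/11, -2, 21/11, 21/11)

Orthogonality check:
  u_2 · u_1 = 0 (should be 0)
  u_3 · u_1 = 0 (should be 0)
  u_3 · u_2 = 0 (should be 0)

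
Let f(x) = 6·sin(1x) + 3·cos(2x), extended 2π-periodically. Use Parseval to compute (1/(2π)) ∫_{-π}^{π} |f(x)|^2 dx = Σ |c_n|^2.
Σ |c_n|^2 = 45/2

Expand |f|^2 and use orthogonality of {sin(nx), cos(mx)} on [-π, π]:
  ∫_{-π}^{π} sin(nx)^2 dx = π, ∫ cos(mx)^2 dx = π, and cross terms integrate to 0.
So ∫_{-π}^{π} f(x)^2 dx = 6^2 · π + 3^2 · π = (36 + 9)π.
Divide by 2π: (36 + 9)/2 = 45/2.
By Parseval, this equals Σ |c_n|^2.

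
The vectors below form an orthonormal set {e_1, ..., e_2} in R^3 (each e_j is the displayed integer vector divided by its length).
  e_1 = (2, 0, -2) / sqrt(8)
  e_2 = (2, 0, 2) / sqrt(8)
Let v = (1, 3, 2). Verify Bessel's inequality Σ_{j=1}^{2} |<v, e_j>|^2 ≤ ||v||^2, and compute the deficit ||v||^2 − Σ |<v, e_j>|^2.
Σ |<v, e_j>|^2 = 5; ||v||^2 = 14; deficit = 9

Write each e_j = u_j / sqrt(<u_j, u_j>) where u_j is the displayed integer vector. Then <v, e_j> = <v, u_j> / sqrt(<u_j, u_j>), so |<v, e_j>|^2 = <v, u_j>^2 / <u_j, u_j>.
Coefficients: <v, e_1> = -2/sqrt(8), <v, e_2> = 6/sqrt(8).
Square and sum: Σ |<v, e_j>|^2 = 5.
Compute ||v||^2 = v·v = 14.
Deficit = 14 − 5 = 9 ≥ 0, confirming Bessel's inequality. (The deficit equals ||v − Σ <v,e_j> e_j||^2, the squared distance from v to span{e_j}.)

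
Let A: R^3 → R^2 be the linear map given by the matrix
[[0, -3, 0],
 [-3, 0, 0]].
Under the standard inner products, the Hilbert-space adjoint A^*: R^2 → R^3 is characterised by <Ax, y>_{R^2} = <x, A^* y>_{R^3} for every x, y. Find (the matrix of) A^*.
A^* = A^T =
[[0, -3],
 [-3, 0],
 [0, 0]]

For real matrices with standard dot products, the defining identity <Ax, y> = <x, A^* y> gives (Ax)^T y = x^T (A^*) y, i.e. x^T A^T y = x^T (A^*) y. Since this holds for all x, y, we must have A^* = A^T. Therefore
A^* =
[[0, -3],
 [-3, 0],
 [0, 0]].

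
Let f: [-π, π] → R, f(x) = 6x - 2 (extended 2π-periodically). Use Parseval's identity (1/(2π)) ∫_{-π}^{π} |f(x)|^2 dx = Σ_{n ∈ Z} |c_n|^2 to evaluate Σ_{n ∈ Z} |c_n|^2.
Σ |c_n|^2 = 12π^2 + 4

Expand and integrate term by term over [-π, π]:
  ∫ (6x)^2 dx = 36·(2π^3/3); ∫ 2·6·(-2)·x dx = 0 (odd integrand); ∫ (-2)^2 dx = 4·2π.
So (1/(2π)) ∫_{-π}^{π} (6x - 2)^2 dx = 36π^2/3 + 4 = 12π^2 + 4.
Parseval ⇒ Σ |c_n|^2 = 12π^2 + 4.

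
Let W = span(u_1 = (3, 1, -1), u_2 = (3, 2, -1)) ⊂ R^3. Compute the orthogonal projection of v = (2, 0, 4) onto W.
proj_W(v) = (3/5, 0, -1/5)

Set up U = [u_1 | ... | u_2] ∈ R^(3×2). The projector onto W = col(U) is P = U (U^T U)^(-1) U^T.
Compute U^T U =
  [11, 12]
  [12, 14],
and U^T v = (2, 2).
Solve U^T U · c = U^T v for the coefficients: c = (2/5, -1/5). The projection is proj_W(v) = U c.
Check: (v - proj_W(v)) · u_1 = 0  (should be 0).
Check: (v - proj_W(v)) · u_2 = 0  (should be 0).
Result: proj_W(v) = (3/5, 0, -1/5).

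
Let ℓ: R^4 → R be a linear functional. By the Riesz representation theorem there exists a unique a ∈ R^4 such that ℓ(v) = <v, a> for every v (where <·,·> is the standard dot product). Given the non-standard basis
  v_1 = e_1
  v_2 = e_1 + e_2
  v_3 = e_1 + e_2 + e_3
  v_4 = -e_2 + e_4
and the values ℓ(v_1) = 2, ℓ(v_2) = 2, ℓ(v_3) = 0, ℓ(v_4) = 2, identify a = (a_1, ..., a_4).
a = (2, 0, -2, 2)

Write a = (a_1, ..., a_4) in the standard basis. For each basis vector v_i, ℓ(v_i) = <v_i, a> is a linear equation in the a_j's. Collect the n equations into a matrix system V a = ℓ, where row i of V is v_i (expressed in the standard basis). Since V is invertible (lower-triangular with 1s on the diagonal, up to permutation), solve by back-substitution:
  V =
[[1, 0, 0, 0],
 [1, 1, 0, 0],
 [1, 1, 1, 0],
 [0, -1, 0, 1]]
  V a = (2, 2, 0, 2)
Solving gives a = (2, 0, -2, 2).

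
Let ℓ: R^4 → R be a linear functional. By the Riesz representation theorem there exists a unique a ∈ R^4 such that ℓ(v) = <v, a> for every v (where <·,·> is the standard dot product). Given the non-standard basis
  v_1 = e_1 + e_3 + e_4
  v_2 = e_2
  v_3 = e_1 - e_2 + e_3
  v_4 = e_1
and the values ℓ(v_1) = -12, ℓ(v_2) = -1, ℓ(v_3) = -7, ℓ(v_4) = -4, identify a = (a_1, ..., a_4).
a = (-4, -1, -4, -4)

Write a = (a_1, ..., a_4) in the standard basis. For each basis vector v_i, ℓ(v_i) = <v_i, a> is a linear equation in the a_j's. Collect the n equations into a matrix system V a = ℓ, where row i of V is v_i (expressed in the standard basis). Since V is invertible (lower-triangular with 1s on the diagonal, up to permutation), solve by back-substitution:
  V =
[[1, 0, 1, 1],
 [0, 1, 0, 0],
 [1, -1, 1, 0],
 [1, 0, 0, 0]]
  V a = (-12, -1, -7, -4)
Solving gives a = (-4, -1, -4, -4).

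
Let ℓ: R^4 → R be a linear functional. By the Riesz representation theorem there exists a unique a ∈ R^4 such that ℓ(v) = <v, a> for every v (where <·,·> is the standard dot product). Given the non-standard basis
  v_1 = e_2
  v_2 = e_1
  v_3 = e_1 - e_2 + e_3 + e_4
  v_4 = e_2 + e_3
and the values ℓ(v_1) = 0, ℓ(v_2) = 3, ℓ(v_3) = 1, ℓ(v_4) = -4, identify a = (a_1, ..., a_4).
a = (3, 0, -4, 2)

Write a = (a_1, ..., a_4) in the standard basis. For each basis vector v_i, ℓ(v_i) = <v_i, a> is a linear equation in the a_j's. Collect the n equations into a matrix system V a = ℓ, where row i of V is v_i (expressed in the standard basis). Since V is invertible (lower-triangular with 1s on the diagonal, up to permutation), solve by back-substitution:
  V =
[[0, 1, 0, 0],
 [1, 0, 0, 0],
 [1, -1, 1, 1],
 [0, 1, 1, 0]]
  V a = (0, 3, 1, -4)
Solving gives a = (3, 0, -4, 2).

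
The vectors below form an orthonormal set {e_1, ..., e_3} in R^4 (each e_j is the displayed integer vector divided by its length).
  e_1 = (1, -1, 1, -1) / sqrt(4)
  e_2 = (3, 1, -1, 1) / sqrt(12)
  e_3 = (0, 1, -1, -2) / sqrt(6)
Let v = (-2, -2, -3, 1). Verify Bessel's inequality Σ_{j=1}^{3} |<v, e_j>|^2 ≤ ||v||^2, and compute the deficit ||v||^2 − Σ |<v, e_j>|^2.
Σ |<v, e_j>|^2 = 11/2; ||v||^2 = 18; deficit = 25/2

Write each e_j = u_j / sqrt(<u_j, u_j>) where u_j is the displayed integer vector. Then <v, e_j> = <v, u_j> / sqrt(<u_j, u_j>), so |<v, e_j>|^2 = <v, u_j>^2 / <u_j, u_j>.
Coefficients: <v, e_1> = -4/sqrt(4), <v, e_2> = -4/sqrt(12), <v, e_3> = -1/sqrt(6).
Square and sum: Σ |<v, e_j>|^2 = 11/2.
Compute ||v||^2 = v·v = 18.
Deficit = 18 − 11/2 = 25/2 ≥ 0, confirming Bessel's inequality. (The deficit equals ||v − Σ <v,e_j> e_j||^2, the squared distance from v to span{e_j}.)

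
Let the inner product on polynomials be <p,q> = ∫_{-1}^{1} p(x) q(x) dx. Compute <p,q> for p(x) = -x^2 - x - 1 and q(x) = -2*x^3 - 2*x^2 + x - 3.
<p,q> = 154/15

Expand the product: p(x)·q(x) = 2*x^5 + 4*x^4 + 3*x^3 + 4*x^2 + 2*x + 3.
∫_{-1}^{1} of each monomial x^k gives [2/(k+1) if k even, 0 if k odd]. Integrating term-by-term (or equivalently evaluating the antiderivative F(x) = x^6/3 + 4*x^5/5 + 3*x^4/4 + 4*x^3/3 + x^2 + 3*x at the endpoints):
  F(1) − F(−1) = 433/60 − (-61/20) = 154/15.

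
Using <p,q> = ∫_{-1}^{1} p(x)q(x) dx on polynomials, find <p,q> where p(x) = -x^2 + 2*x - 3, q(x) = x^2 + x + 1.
<p,q> = -116/15

Expand the product: p(x)·q(x) = -x^4 + x^3 - 2*x^2 - x - 3.
∫_{-1}^{1} of each monomial x^k gives [2/(k+1) if k even, 0 if k odd]. Integrating term-by-term (or equivalently evaluating the antiderivative F(x) = -x^5/5 + x^4/4 - 2*x^3/3 - x^2/2 - 3*x at the endpoints):
  F(1) − F(−1) = -247/60 − (217/60) = -116/15.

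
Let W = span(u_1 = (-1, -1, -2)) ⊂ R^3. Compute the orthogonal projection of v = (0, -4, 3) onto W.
proj_W(v) = (1/3, 1/3, 2/3)

Set up U = [u_1 | ... | u_1] ∈ R^(3×1). The projector onto W = col(U) is P = U (U^T U)^(-1) U^T.
Compute U^T U =
  [6],
and U^T v = (-2).
Solve U^T U · c = U^T v for the coefficients: c = (-1/3). The projection is proj_W(v) = U c.
Check: (v - proj_W(v)) · u_1 = 0  (should be 0).
Result: proj_W(v) = (1/3, 1/3, 2/3).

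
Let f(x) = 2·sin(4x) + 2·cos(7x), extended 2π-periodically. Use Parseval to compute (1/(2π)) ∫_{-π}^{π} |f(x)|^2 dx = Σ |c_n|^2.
Σ |c_n|^2 = 4

Expand |f|^2 and use orthogonality of {sin(nx), cos(mx)} on [-π, π]:
  ∫_{-π}^{π} sin(nx)^2 dx = π, ∫ cos(mx)^2 dx = π, and cross terms integrate to 0.
So ∫_{-π}^{π} f(x)^2 dx = 2^2 · π + 2^2 · π = (4 + 4)π.
Divide by 2π: (4 + 4)/2 = 4.
By Parseval, this equals Σ |c_n|^2.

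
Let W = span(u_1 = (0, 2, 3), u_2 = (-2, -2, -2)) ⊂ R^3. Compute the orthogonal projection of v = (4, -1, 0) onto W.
proj_W(v) = (7/2, 1/2, -1)

Set up U = [u_1 | ... | u_2] ∈ R^(3×2). The projector onto W = col(U) is P = U (U^T U)^(-1) U^T.
Compute U^T U =
  [13, -10]
  [-10, 12],
and U^T v = (-2, -6).
Solve U^T U · c = U^T v for the coefficients: c = (-3/2, -7/4). The projection is proj_W(v) = U c.
Check: (v - proj_W(v)) · u_1 = 0  (should be 0).
Check: (v - proj_W(v)) · u_2 = 0  (should be 0).
Result: proj_W(v) = (7/2, 1/2, -1).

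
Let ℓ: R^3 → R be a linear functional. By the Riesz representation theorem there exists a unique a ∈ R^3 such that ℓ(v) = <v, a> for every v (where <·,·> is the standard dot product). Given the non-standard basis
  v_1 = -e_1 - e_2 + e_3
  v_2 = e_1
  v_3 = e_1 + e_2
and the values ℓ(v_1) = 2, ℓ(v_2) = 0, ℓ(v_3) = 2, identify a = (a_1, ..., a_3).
a = (0, 2, 4)

Write a = (a_1, ..., a_3) in the standard basis. For each basis vector v_i, ℓ(v_i) = <v_i, a> is a linear equation in the a_j's. Collect the n equations into a matrix system V a = ℓ, where row i of V is v_i (expressed in the standard basis). Since V is invertible (lower-triangular with 1s on the diagonal, up to permutation), solve by back-substitution:
  V =
[[-1, -1, 1],
 [1, 0, 0],
 [1, 1, 0]]
  V a = (2, 0, 2)
Solving gives a = (0, 2, 4).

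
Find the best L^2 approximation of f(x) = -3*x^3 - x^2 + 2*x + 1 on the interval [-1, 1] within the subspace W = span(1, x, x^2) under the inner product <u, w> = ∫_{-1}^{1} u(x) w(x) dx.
g(x) = -x^2 + x/5 + 1

The best approximation g ∈ W is the orthogonal projection of f onto W. Writing g = a_0 + a_1 x + a_2 x^2, the coefficients solve the normal equations G · a = b where
  G_{ij} = <φ_i, φ_j> and b_i = <f, φ_i>, with φ_0 = 1, φ_1 = x, φ_2 = x^2.
G =
  [2, 0, 2/3]
  [0, 2/3, 0]
  [2/3, 0, 2/5],
b = (4/3, 2/15, 4/15).
Solving gives a_0 = 1, a_1 = 1/5, a_2 = -1, so
  g(x) = -x^2 + x/5 + 1.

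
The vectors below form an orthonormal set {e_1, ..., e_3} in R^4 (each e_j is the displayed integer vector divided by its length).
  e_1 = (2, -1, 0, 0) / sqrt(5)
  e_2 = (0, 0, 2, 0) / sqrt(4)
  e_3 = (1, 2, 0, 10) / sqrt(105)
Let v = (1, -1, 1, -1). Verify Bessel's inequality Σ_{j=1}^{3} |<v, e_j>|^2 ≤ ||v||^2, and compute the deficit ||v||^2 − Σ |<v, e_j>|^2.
Σ |<v, e_j>|^2 = 83/21; ||v||^2 = 4; deficit = 1/21

Write each e_j = u_j / sqrt(<u_j, u_j>) where u_j is the displayed integer vector. Then <v, e_j> = <v, u_j> / sqrt(<u_j, u_j>), so |<v, e_j>|^2 = <v, u_j>^2 / <u_j, u_j>.
Coefficients: <v, e_1> = 3/sqrt(5), <v, e_2> = 2/sqrt(4), <v, e_3> = -11/sqrt(105).
Square and sum: Σ |<v, e_j>|^2 = 83/21.
Compute ||v||^2 = v·v = 4.
Deficit = 4 − 83/21 = 1/21 ≥ 0, confirming Bessel's inequality. (The deficit equals ||v − Σ <v,e_j> e_j||^2, the squared distance from v to span{e_j}.)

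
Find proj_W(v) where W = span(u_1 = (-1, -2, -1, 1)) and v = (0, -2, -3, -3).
proj_W(v) = (-4/7, -8/7, -4/7, 4/7)

Set up U = [u_1 | ... | u_1] ∈ R^(4×1). The projector onto W = col(U) is P = U (U^T U)^(-1) U^T.
Compute U^T U =
  [7],
and U^T v = (4).
Solve U^T U · c = U^T v for the coefficients: c = (4/7). The projection is proj_W(v) = U c.
Check: (v - proj_W(v)) · u_1 = 0  (should be 0).
Result: proj_W(v) = (-4/7, -8/7, -4/7, 4/7).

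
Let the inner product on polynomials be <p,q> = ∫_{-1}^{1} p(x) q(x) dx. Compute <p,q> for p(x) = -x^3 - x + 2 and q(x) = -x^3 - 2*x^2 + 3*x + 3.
<p,q> = 716/105

Expand the product: p(x)·q(x) = x^6 + 2*x^5 - 2*x^4 - 3*x^3 - 7*x^2 + 3*x + 6.
∫_{-1}^{1} of each monomial x^k gives [2/(k+1) if k even, 0 if k odd]. Integrating term-by-term (or equivalently evaluating the antiderivative F(x) = x^7/7 + x^6/3 - 2*x^5/5 - 3*x^4/4 - 7*x^3/3 + 3*x^2/2 + 6*x at the endpoints):
  F(1) − F(−1) = 629/140 − (-977/420) = 716/105.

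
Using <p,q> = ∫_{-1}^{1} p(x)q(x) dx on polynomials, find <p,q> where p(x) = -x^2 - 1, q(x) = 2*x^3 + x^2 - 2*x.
<p,q> = -16/15

Expand the product: p(x)·q(x) = -2*x^5 - x^4 - x^2 + 2*x.
∫_{-1}^{1} of each monomial x^k gives [2/(k+1) if k even, 0 if k odd]. Integrating term-by-term (or equivalently evaluating the antiderivative F(x) = -x^6/3 - x^5/5 - x^3/3 + x^2 at the endpoints):
  F(1) − F(−1) = 2/15 − (6/5) = -16/15.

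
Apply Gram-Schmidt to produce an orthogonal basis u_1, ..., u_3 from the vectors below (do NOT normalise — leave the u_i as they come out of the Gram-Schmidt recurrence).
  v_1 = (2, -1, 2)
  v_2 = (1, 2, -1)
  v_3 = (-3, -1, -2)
Orthogonal basis:
  u_1 = (2, -1, 2)
  u_2 = (13/9, 16/9, -5/9)
  u_3 = (3/10, -2/5, -1/2)

Apply the Gram-Schmidt recurrence
  u_1 = v_1
  u_i = v_i − Σ_{j<i} ((v_i · u_j) / (u_j · u_j)) · u_j.

Step by step this gives:
  u_1 = (2, -1, 2)
  u_2 = (13/9, 16/9, -5/9)
  u_3 = (3/10, -2/5, -1/2)

Orthogonality check:
  u_2 · u_1 = 0 (should be 0)
  u_3 · u_1 = 0 (should be 0)
  u_3 · u_2 = 0 (should be 0)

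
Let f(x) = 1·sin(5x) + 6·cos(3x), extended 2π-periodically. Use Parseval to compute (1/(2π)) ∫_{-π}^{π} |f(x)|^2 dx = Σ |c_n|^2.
Σ |c_n|^2 = 37/2

Expand |f|^2 and use orthogonality of {sin(nx), cos(mx)} on [-π, π]:
  ∫_{-π}^{π} sin(nx)^2 dx = π, ∫ cos(mx)^2 dx = π, and cross terms integrate to 0.
So ∫_{-π}^{π} f(x)^2 dx = 1^2 · π + 6^2 · π = (1 + 36)π.
Divide by 2π: (1 + 36)/2 = 37/2.
By Parseval, this equals Σ |c_n|^2.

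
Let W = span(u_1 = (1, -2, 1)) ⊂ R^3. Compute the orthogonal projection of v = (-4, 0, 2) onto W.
proj_W(v) = (-1/3, 2/3, -1/3)

Set up U = [u_1 | ... | u_1] ∈ R^(3×1). The projector onto W = col(U) is P = U (U^T U)^(-1) U^T.
Compute U^T U =
  [6],
and U^T v = (-2).
Solve U^T U · c = U^T v for the coefficients: c = (-1/3). The projection is proj_W(v) = U c.
Check: (v - proj_W(v)) · u_1 = 0  (should be 0).
Result: proj_W(v) = (-1/3, 2/3, -1/3).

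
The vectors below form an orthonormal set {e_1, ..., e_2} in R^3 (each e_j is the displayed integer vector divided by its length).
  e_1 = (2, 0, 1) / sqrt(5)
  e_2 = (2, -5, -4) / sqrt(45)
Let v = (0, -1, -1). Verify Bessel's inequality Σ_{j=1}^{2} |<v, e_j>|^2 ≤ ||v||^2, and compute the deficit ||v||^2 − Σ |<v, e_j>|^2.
Σ |<v, e_j>|^2 = 2; ||v||^2 = 2; deficit = 0

Write each e_j = u_j / sqrt(<u_j, u_j>) where u_j is the displayed integer vector. Then <v, e_j> = <v, u_j> / sqrt(<u_j, u_j>), so |<v, e_j>|^2 = <v, u_j>^2 / <u_j, u_j>.
Coefficients: <v, e_1> = -1/sqrt(5), <v, e_2> = 9/sqrt(45).
Square and sum: Σ |<v, e_j>|^2 = 2.
Compute ||v||^2 = v·v = 2.
Deficit = 2 − 2 = 0 ≥ 0, confirming Bessel's inequality. (The deficit equals ||v − Σ <v,e_j> e_j||^2, the squared distance from v to span{e_j}.)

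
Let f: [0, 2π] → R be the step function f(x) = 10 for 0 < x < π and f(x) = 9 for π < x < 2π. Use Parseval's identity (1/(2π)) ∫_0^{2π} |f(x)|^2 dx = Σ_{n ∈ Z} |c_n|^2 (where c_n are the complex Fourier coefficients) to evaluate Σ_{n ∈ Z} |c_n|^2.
Σ |c_n|^2 = 181/2

Parseval equates the L^2 energy of f (normalised by 1/(2π)) with the ℓ^2 sum of its Fourier coefficients: (1/(2π)) ∫_0^{2π} |f|^2 = Σ |c_n|^2.
Compute the left side: (1/(2π)) [∫_0^π 10^2 dx + ∫_π^{2π} 9^2 dx] = (1/(2π)) · (100π + 81π) = (100 + 81)/2 = 181/2.
So Σ_{n ∈ Z} |c_n|^2 = 181/2.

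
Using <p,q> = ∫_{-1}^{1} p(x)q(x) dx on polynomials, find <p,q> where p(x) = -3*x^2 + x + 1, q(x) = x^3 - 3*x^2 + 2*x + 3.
<p,q> = 10/3

Expand the product: p(x)·q(x) = -3*x^5 + 10*x^4 - 8*x^3 - 10*x^2 + 5*x + 3.
∫_{-1}^{1} of each monomial x^k gives [2/(k+1) if k even, 0 if k odd]. Integrating term-by-term (or equivalently evaluating the antiderivative F(x) = -x^6/2 + 2*x^5 - 2*x^4 - 10*x^3/3 + 5*x^2/2 + 3*x at the endpoints):
  F(1) − F(−1) = 5/3 − (-5/3) = 10/3.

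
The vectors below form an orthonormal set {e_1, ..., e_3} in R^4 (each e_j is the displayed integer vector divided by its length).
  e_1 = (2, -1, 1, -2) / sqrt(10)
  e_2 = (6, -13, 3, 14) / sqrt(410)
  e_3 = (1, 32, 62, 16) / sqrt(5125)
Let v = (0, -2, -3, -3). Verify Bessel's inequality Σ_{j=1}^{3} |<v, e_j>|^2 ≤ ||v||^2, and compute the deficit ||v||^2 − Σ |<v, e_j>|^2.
Σ |<v, e_j>|^2 = 2669/125; ||v||^2 = 22; deficit = 81/125

Write each e_j = u_j / sqrt(<u_j, u_j>) where u_j is the displayed integer vector. Then <v, e_j> = <v, u_j> / sqrt(<u_j, u_j>), so |<v, e_j>|^2 = <v, u_j>^2 / <u_j, u_j>.
Coefficients: <v, e_1> = 5/sqrt(10), <v, e_2> = -25/sqrt(410), <v, e_3> = -298/sqrt(5125).
Square and sum: Σ |<v, e_j>|^2 = 2669/125.
Compute ||v||^2 = v·v = 22.
Deficit = 22 − 2669/125 = 81/125 ≥ 0, confirming Bessel's inequality. (The deficit equals ||v − Σ <v,e_j> e_j||^2, the squared distance from v to span{e_j}.)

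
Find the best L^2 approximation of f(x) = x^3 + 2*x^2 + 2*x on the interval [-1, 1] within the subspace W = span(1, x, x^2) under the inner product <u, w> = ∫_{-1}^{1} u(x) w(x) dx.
g(x) = 2*x^2 + 13*x/5

The best approximation g ∈ W is the orthogonal projection of f onto W. Writing g = a_0 + a_1 x + a_2 x^2, the coefficients solve the normal equations G · a = b where
  G_{ij} = <φ_i, φ_j> and b_i = <f, φ_i>, with φ_0 = 1, φ_1 = x, φ_2 = x^2.
G =
  [2, 0, 2/3]
  [0, 2/3, 0]
  [2/3, 0, 2/5],
b = (4/3, 26/15, 4/5).
Solving gives a_0 = 0, a_1 = 13/5, a_2 = 2, so
  g(x) = 2*x^2 + 13*x/5.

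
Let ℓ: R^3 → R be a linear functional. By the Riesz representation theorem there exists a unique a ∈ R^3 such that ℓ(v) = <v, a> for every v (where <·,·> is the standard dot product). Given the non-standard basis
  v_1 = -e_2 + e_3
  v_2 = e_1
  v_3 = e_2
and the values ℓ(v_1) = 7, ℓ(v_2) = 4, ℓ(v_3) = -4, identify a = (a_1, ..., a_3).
a = (4, -4, 3)

Write a = (a_1, ..., a_3) in the standard basis. For each basis vector v_i, ℓ(v_i) = <v_i, a> is a linear equation in the a_j's. Collect the n equations into a matrix system V a = ℓ, where row i of V is v_i (expressed in the standard basis). Since V is invertible (lower-triangular with 1s on the diagonal, up to permutation), solve by back-substitution:
  V =
[[0, -1, 1],
 [1, 0, 0],
 [0, 1, 0]]
  V a = (7, 4, -4)
Solving gives a = (4, -4, 3).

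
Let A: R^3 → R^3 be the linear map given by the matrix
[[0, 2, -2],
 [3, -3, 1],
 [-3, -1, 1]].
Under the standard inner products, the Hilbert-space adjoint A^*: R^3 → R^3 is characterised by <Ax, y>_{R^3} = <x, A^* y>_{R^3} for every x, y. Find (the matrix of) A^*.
A^* = A^T =
[[0, 3, -3],
 [2, -3, -1],
 [-2, 1, 1]]

For real matrices with standard dot products, the defining identity <Ax, y> = <x, A^* y> gives (Ax)^T y = x^T (A^*) y, i.e. x^T A^T y = x^T (A^*) y. Since this holds for all x, y, we must have A^* = A^T. Therefore
A^* =
[[0, 3, -3],
 [2, -3, -1],
 [-2, 1, 1]].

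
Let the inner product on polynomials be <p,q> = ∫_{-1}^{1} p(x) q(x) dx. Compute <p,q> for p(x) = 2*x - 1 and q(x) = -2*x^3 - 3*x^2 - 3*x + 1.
<p,q> = -28/5

Expand the product: p(x)·q(x) = -4*x^4 - 4*x^3 - 3*x^2 + 5*x - 1.
∫_{-1}^{1} of each monomial x^k gives [2/(k+1) if k even, 0 if k odd]. Integrating term-by-term (or equivalently evaluating the antiderivative F(x) = -4*x^5/5 - x^4 - x^3 + 5*x^2/2 - x at the endpoints):
  F(1) − F(−1) = -13/10 − (43/10) = -28/5.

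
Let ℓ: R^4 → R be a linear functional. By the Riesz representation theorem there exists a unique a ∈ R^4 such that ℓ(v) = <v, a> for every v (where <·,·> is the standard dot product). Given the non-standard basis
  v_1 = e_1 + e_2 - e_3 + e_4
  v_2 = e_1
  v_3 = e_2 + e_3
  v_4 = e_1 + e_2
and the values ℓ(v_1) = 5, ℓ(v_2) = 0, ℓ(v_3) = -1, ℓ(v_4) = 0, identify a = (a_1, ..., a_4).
a = (0, 0, -1, 4)

Write a = (a_1, ..., a_4) in the standard basis. For each basis vector v_i, ℓ(v_i) = <v_i, a> is a linear equation in the a_j's. Collect the n equations into a matrix system V a = ℓ, where row i of V is v_i (expressed in the standard basis). Since V is invertible (lower-triangular with 1s on the diagonal, up to permutation), solve by back-substitution:
  V =
[[1, 1, -1, 1],
 [1, 0, 0, 0],
 [0, 1, 1, 0],
 [1, 1, 0, 0]]
  V a = (5, 0, -1, 0)
Solving gives a = (0, 0, -1, 4).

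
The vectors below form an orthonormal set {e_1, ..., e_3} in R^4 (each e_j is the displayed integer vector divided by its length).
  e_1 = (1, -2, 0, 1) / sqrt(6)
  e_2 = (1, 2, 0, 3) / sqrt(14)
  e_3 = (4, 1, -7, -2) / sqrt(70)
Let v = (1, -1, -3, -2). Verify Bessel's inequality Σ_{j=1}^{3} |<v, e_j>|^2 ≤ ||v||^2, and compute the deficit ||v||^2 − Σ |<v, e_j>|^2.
Σ |<v, e_j>|^2 = 223/15; ||v||^2 = 15; deficit = 2/15

Write each e_j = u_j / sqrt(<u_j, u_j>) where u_j is the displayed integer vector. Then <v, e_j> = <v, u_j> / sqrt(<u_j, u_j>), so |<v, e_j>|^2 = <v, u_j>^2 / <u_j, u_j>.
Coefficients: <v, e_1> = 1/sqrt(6), <v, e_2> = -7/sqrt(14), <v, e_3> = 28/sqrt(70).
Square and sum: Σ |<v, e_j>|^2 = 223/15.
Compute ||v||^2 = v·v = 15.
Deficit = 15 − 223/15 = 2/15 ≥ 0, confirming Bessel's inequality. (The deficit equals ||v − Σ <v,e_j> e_j||^2, the squared distance from v to span{e_j}.)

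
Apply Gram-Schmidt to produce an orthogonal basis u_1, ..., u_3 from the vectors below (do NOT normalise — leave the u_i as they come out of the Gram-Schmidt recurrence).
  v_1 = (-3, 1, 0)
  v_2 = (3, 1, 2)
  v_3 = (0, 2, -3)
Orthogonal basis:
  u_1 = (-3, 1, 0)
  u_2 = (3/5, 9/5, 2)
  u_3 = (15/19, 45/19, -45/19)

Apply the Gram-Schmidt recurrence
  u_1 = v_1
  u_i = v_i − Σ_{j<i} ((v_i · u_j) / (u_j · u_j)) · u_j.

Step by step this gives:
  u_1 = (-3, 1, 0)
  u_2 = (3/5, 9/5, 2)
  u_3 = (15/19, 45/19, -45/19)

Orthogonality check:
  u_2 · u_1 = 0 (should be 0)
  u_3 · u_1 = 0 (should be 0)
  u_3 · u_2 = 0 (should be 0)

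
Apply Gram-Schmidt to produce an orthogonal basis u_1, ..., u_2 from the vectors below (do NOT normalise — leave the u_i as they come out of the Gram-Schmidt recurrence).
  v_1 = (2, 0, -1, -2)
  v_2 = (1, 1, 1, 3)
Orthogonal basis:
  u_1 = (2, 0, -1, -2)
  u_2 = (19/9, 1, 4/9, 17/9)

Apply the Gram-Schmidt recurrence
  u_1 = v_1
  u_i = v_i − Σ_{j<i} ((v_i · u_j) / (u_j · u_j)) · u_j.

Step by step this gives:
  u_1 = (2, 0, -1, -2)
  u_2 = (19/9, 1, 4/9, 17/9)

Orthogonality check:
  u_2 · u_1 = 0 (should be 0)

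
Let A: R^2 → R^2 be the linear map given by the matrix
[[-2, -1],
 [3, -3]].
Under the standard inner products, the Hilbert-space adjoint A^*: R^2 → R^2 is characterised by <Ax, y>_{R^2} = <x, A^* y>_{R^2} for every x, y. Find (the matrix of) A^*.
A^* = A^T =
[[-2, 3],
 [-1, -3]]

For real matrices with standard dot products, the defining identity <Ax, y> = <x, A^* y> gives (Ax)^T y = x^T (A^*) y, i.e. x^T A^T y = x^T (A^*) y. Since this holds for all x, y, we must have A^* = A^T. Therefore
A^* =
[[-2, 3],
 [-1, -3]].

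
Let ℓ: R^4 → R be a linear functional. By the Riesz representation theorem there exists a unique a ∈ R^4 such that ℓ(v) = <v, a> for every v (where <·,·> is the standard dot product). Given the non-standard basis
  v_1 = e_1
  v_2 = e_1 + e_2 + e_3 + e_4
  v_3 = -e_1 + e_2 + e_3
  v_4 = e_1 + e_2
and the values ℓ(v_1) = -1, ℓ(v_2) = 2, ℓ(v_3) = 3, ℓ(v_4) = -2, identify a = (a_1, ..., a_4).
a = (-1, -1, 3, 1)

Write a = (a_1, ..., a_4) in the standard basis. For each basis vector v_i, ℓ(v_i) = <v_i, a> is a linear equation in the a_j's. Collect the n equations into a matrix system V a = ℓ, where row i of V is v_i (expressed in the standard basis). Since V is invertible (lower-triangular with 1s on the diagonal, up to permutation), solve by back-substitution:
  V =
[[1, 0, 0, 0],
 [1, 1, 1, 1],
 [-1, 1, 1, 0],
 [1, 1, 0, 0]]
  V a = (-1, 2, 3, -2)
Solving gives a = (-1, -1, 3, 1).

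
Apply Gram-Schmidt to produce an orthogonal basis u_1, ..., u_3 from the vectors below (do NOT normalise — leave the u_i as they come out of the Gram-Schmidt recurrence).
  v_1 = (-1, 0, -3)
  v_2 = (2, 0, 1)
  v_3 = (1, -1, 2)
Orthogonal basis:
  u_1 = (-1, 0, -3)
  u_2 = (3/2, 0, -1/2)
  u_3 = (0, -1, 0)

Apply the Gram-Schmidt recurrence
  u_1 = v_1
  u_i = v_i − Σ_{j<i} ((v_i · u_j) / (u_j · u_j)) · u_j.

Step by step this gives:
  u_1 = (-1, 0, -3)
  u_2 = (3/2, 0, -1/2)
  u_3 = (0, -1, 0)

Orthogonality check:
  u_2 · u_1 = 0 (should be 0)
  u_3 · u_1 = 0 (should be 0)
  u_3 · u_2 = 0 (should be 0)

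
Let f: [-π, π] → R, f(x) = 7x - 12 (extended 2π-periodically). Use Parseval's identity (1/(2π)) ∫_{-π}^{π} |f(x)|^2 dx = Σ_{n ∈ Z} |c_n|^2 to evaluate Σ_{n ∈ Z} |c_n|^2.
Σ |c_n|^2 = 49π^2/3 + 144

Expand and integrate term by term over [-π, π]:
  ∫ (7x)^2 dx = 49·(2π^3/3); ∫ 2·7·(-12)·x dx = 0 (odd integrand); ∫ (-12)^2 dx = 144·2π.
So (1/(2π)) ∫_{-π}^{π} (7x - 12)^2 dx = 49π^2/3 + 144 = 49π^2/3 + 144.
Parseval ⇒ Σ |c_n|^2 = 49π^2/3 + 144.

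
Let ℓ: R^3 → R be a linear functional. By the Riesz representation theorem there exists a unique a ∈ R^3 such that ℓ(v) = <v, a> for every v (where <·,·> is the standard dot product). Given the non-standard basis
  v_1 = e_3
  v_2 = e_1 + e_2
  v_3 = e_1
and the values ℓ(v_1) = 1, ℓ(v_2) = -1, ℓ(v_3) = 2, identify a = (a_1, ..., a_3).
a = (2, -3, 1)

Write a = (a_1, ..., a_3) in the standard basis. For each basis vector v_i, ℓ(v_i) = <v_i, a> is a linear equation in the a_j's. Collect the n equations into a matrix system V a = ℓ, where row i of V is v_i (expressed in the standard basis). Since V is invertible (lower-triangular with 1s on the diagonal, up to permutation), solve by back-substitution:
  V =
[[0, 0, 1],
 [1, 1, 0],
 [1, 0, 0]]
  V a = (1, -1, 2)
Solving gives a = (2, -3, 1).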